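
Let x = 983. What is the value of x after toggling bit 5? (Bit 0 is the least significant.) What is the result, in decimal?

1015

x = 1111010111
bit 5 is currently 0; toggle it via x ^ (1 << 5) = x ^ 32
→ 1111110111 = 1015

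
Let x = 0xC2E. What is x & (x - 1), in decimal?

3116

x = 110000101110 = 3118
x - 1 = 110000101101
AND   = 110000101100 = 3116
(x & (x - 1) clears the lowest set bit of x.)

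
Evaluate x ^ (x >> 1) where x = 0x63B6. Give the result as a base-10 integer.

21101

x = 110001110110110 = 25526
x>>1 = 011000111011011
XOR  = 101001001101101 = 21101
(x ^ (x >> 1) gives the standard binary-reflected Gray code of x.)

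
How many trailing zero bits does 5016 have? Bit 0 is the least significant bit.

3

5016 = 1001110011000
Trailing zeros: 3, so the lowest set bit is bit 3 (value 8).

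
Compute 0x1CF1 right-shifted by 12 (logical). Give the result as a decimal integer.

0x1CF1 = 1110011110001
shift right by 12 → 0000000000001 = 1
(equivalently, floor(7409 / 4096))

1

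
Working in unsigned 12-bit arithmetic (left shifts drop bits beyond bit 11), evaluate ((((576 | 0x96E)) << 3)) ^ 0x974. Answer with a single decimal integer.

576 = 001001000000
0x96E = 100101101110
→ | → 101101101110 = 2926
→ << 3 (mod 2^12) → 101101110000 = 2928
0x974 = 100101110100
→ ^ → 001000000100 = 516

516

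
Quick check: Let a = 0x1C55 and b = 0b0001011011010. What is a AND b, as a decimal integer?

0x1C55 = 1110001010101
b = 0001011011010
AND → 0000001010000 = 80

80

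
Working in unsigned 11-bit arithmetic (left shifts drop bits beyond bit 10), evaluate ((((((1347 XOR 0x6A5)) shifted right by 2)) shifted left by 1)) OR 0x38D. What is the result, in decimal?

1023

1347 = 10101000011
0x6A5 = 11010100101
→ XOR → 01111100110 = 998
→ shifted right by 2 → 00011111001 = 249
→ shifted left by 1 (mod 2^11) → 00111110010 = 498
0x38D = 01110001101
→ OR → 01111111111 = 1023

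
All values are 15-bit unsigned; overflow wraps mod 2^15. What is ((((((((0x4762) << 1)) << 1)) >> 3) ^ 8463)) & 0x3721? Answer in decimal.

0x4762 = 100011101100010
→ << 1 (mod 2^15) → 000111011000100 = 3780
→ << 1 (mod 2^15) → 001110110001000 = 7560
→ >> 3 → 000001110110001 = 945
8463 = 010000100001111
→ ^ → 010001010111110 = 8894
0x3721 = 011011100100001
→ & → 010001000100000 = 8736

8736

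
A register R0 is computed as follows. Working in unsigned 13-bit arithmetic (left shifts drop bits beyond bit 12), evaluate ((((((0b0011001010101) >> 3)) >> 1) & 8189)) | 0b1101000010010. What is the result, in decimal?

0b0011001010101 = 0011001010101
→ >> 3 → 0000011001010 = 202
→ >> 1 → 0000001100101 = 101
8189 = 1111111111101
→ & → 0000001100101 = 101
0b1101000010010 = 1101000010010
→ | → 1101001110111 = 6775

6775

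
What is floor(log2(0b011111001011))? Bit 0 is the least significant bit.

0b011111001011 = 11111001011
The topmost 1 is at position 10 (since 2^10 = 1024 ≤ 1995 < 2048).

10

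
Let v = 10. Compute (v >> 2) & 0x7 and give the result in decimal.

2

v = 0000001010
Shift right by 2: 00000010
Mask low 3 bits: 010 = 2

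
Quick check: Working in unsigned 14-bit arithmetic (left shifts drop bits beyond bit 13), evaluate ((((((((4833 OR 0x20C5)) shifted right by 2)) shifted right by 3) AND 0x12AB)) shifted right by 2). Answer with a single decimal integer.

4833 = 01001011100001
0x20C5 = 10000011000101
→ OR → 11001011100101 = 13029
→ shifted right by 2 → 00110010111001 = 3257
→ shifted right by 3 → 00000110010111 = 407
0x12AB = 01001010101011
→ AND → 00000010000011 = 131
→ shifted right by 2 → 00000000100000 = 32

32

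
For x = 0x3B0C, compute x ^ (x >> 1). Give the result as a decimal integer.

x = 11101100001100 = 15116
x>>1 = 01110110000110
XOR  = 10011010001010 = 9866
(x ^ (x >> 1) gives the standard binary-reflected Gray code of x.)

9866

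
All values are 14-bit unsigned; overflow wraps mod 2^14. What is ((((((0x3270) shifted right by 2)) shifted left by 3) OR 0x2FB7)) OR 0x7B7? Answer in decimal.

0x3270 = 11001001110000
→ shifted right by 2 → 00110010011100 = 3228
→ shifted left by 3 (mod 2^14) → 10010011100000 = 9440
0x2FB7 = 10111110110111
→ OR → 10111111110111 = 12279
0x7B7 = 00011110110111
→ OR → 10111111110111 = 12279

12279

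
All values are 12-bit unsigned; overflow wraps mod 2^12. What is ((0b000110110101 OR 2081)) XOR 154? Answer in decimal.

2351

0b000110110101 = 000110110101
2081 = 100000100001
→ OR → 100110110101 = 2485
154 = 000010011010
→ XOR → 100100101111 = 2351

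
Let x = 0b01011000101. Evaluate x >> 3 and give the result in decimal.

x = 1011000101
shift right by 3 → 0001011000 = 88
(equivalently, floor(709 / 8))

88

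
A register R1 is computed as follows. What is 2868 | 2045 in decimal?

2868 = 101100110100
2045 = 011111111101
 OR → 111111111101 = 4093

4093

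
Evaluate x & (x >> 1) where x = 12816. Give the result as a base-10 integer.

4096

x = 11001000010000 = 12816
x>>1 = 01100100001000
AND  = 01000000000000 = 4096
(x & (x >> 1) has a 1 wherever x has two consecutive 1 bits.)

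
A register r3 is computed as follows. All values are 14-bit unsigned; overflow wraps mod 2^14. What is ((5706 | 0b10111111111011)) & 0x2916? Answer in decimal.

5706 = 01011001001010
0b10111111111011 = 10111111111011
→ | → 11111111111011 = 16379
0x2916 = 10100100010110
→ & → 10100100010010 = 10514

10514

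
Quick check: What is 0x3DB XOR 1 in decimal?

986

0x3DB = 1111011011
1 = 0000000001
XOR → 1111011010 = 986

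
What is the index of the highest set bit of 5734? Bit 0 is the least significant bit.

12

5734 = 1011001100110
The topmost 1 is at position 12 (since 2^12 = 4096 ≤ 5734 < 8192).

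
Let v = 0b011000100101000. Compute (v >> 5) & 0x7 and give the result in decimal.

1

v = 011000100101000
Shift right by 5: 0110001001
Mask low 3 bits: 001 = 1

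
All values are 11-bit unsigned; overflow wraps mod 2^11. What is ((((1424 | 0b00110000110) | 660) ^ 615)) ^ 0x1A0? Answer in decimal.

1105

1424 = 10110010000
0b00110000110 = 00110000110
→ | → 10110010110 = 1430
660 = 01010010100
→ | → 11110010110 = 1942
615 = 01001100111
→ ^ → 10111110001 = 1521
0x1A0 = 00110100000
→ ^ → 10001010001 = 1105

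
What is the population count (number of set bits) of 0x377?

8

0x377 = 1101110111
Count the 1s: 1 + 1 + 1 + 1 + 1 + 1 + 1 + 1 = 8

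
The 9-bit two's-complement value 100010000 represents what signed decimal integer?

-240

pattern = 100010000 (MSB is 1 ⇒ negative)
Invert: 011101111, add 1 → 011110000 = 240, so the value is -240.
(Equivalently: 272 - 2^9 = 272 - 512 = -240.)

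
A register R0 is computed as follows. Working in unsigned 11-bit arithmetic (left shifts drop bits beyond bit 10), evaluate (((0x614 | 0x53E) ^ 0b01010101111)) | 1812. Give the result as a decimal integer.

0x614 = 11000010100
0x53E = 10100111110
→ | → 11100111110 = 1854
0b01010101111 = 01010101111
→ ^ → 10110010001 = 1425
1812 = 11100010100
→ | → 11110010101 = 1941

1941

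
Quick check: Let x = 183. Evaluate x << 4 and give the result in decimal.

2928

183 = 000010110111
shift left by 4 → 101101110000 = 2928
(equivalently, 183 × 2^4 = 183 × 16)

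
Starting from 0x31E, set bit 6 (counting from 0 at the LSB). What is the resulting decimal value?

x = 01100011110
bit 6 is currently 0; set it via x | (1 << 6) = x | 64
→ 01101011110 = 862

862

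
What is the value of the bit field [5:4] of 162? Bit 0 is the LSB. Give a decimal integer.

2

v = 10100010
Shift right by 4: 1010
Mask low 2 bits: 10 = 2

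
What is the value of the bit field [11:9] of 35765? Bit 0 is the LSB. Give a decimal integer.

v = 1000101110110101
Shift right by 9: 1000101
Mask low 3 bits: 101 = 5

5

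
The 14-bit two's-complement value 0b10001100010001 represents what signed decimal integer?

-7407

pattern = 10001100010001 (MSB is 1 ⇒ negative)
Invert: 01110011101110, add 1 → 01110011101111 = 7407, so the value is -7407.
(Equivalently: 8977 - 2^14 = 8977 - 16384 = -7407.)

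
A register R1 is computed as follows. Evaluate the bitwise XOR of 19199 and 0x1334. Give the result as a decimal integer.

22987

19199 = 100101011111111
0x1334 = 001001100110100
XOR → 101100111001011 = 22987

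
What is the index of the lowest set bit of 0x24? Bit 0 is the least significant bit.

0x24 = 100100
Trailing zeros: 2, so the lowest set bit is bit 2 (value 4).

2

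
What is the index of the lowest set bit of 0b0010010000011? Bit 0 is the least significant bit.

0b0010010000011 = 10010000011
Trailing zeros: 0, so the lowest set bit is bit 0 (value 1).

0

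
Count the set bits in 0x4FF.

0x4FF = 10011111111
Count the 1s: 1 + 1 + 1 + 1 + 1 + 1 + 1 + 1 + 1 = 9

9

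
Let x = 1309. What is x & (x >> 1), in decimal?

12

x = 10100011101 = 1309
x>>1 = 01010001110
AND  = 00000001100 = 12
(x & (x >> 1) has a 1 wherever x has two consecutive 1 bits.)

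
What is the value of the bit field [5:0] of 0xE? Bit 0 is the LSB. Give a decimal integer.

v = 000001110
Shift right by 0: 000001110
Mask low 6 bits: 001110 = 14

14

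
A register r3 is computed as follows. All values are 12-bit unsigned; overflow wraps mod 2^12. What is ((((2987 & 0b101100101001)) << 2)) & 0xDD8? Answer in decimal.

3200

2987 = 101110101011
0b101100101001 = 101100101001
→ & → 101100101001 = 2857
→ << 2 (mod 2^12) → 110010100100 = 3236
0xDD8 = 110111011000
→ & → 110010000000 = 3200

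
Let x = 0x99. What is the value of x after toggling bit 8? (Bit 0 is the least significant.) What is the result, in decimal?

x = 0010011001
bit 8 is currently 0; toggle it via x ^ (1 << 8) = x ^ 256
→ 0110011001 = 409

409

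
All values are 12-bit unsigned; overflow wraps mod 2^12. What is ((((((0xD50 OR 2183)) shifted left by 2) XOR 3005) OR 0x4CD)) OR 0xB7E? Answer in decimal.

4095

0xD50 = 110101010000
2183 = 100010000111
→ OR → 110111010111 = 3543
→ shifted left by 2 (mod 2^12) → 011101011100 = 1884
3005 = 101110111101
→ XOR → 110011100001 = 3297
0x4CD = 010011001101
→ OR → 110011101101 = 3309
0xB7E = 101101111110
→ OR → 111111111111 = 4095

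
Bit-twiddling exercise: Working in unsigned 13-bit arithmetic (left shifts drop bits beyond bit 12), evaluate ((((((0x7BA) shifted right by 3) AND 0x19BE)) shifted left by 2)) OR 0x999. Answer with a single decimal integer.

3033

0x7BA = 0011110111010
→ shifted right by 3 → 0000011110111 = 247
0x19BE = 1100110111110
→ AND → 0000010110110 = 182
→ shifted left by 2 (mod 2^13) → 0001011011000 = 728
0x999 = 0100110011001
→ OR → 0101111011001 = 3033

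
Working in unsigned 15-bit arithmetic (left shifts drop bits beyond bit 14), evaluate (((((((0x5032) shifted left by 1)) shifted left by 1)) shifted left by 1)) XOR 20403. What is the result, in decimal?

20003

0x5032 = 101000000110010
→ shifted left by 1 (mod 2^15) → 010000001100100 = 8292
→ shifted left by 1 (mod 2^15) → 100000011001000 = 16584
→ shifted left by 1 (mod 2^15) → 000000110010000 = 400
20403 = 100111110110011
→ XOR → 100111000100011 = 20003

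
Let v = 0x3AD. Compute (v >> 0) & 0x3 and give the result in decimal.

v = 1110101101
Shift right by 0: 1110101101
Mask low 2 bits: 01 = 1

1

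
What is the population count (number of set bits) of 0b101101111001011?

10

n = 101101111001011
Count the 1s: 1 + 1 + 1 + 1 + 1 + 1 + 1 + 1 + 1 + 1 = 10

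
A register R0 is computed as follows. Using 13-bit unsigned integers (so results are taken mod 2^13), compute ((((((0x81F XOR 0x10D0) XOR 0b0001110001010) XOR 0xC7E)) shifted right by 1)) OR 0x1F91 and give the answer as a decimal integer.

8093

0x81F = 0100000011111
0x10D0 = 1000011010000
→ XOR → 1100011001111 = 6351
0b0001110001010 = 0001110001010
→ XOR → 1101101000101 = 6981
0xC7E = 0110001111110
→ XOR → 1011100111011 = 5947
→ shifted right by 1 → 0101110011101 = 2973
0x1F91 = 1111110010001
→ OR → 1111110011101 = 8093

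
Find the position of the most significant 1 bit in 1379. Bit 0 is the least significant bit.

10

1379 = 10101100011
The topmost 1 is at position 10 (since 2^10 = 1024 ≤ 1379 < 2048).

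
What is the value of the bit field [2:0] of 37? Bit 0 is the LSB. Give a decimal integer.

5

v = 000100101
Shift right by 0: 000100101
Mask low 3 bits: 101 = 5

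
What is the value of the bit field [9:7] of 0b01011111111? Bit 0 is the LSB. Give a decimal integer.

5

v = 01011111111
Shift right by 7: 0101
Mask low 3 bits: 101 = 5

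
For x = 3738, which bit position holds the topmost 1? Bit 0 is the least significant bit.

3738 = 111010011010
The topmost 1 is at position 11 (since 2^11 = 2048 ≤ 3738 < 4096).

11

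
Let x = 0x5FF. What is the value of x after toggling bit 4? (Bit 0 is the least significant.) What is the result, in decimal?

x = 10111111111
bit 4 is currently 1; toggle it via x ^ (1 << 4) = x ^ 16
→ 10111101111 = 1519

1519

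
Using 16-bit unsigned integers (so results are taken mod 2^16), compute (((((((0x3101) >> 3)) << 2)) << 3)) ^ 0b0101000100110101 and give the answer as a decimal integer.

0x3101 = 0011000100000001
→ >> 3 → 0000011000100000 = 1568
→ << 2 (mod 2^16) → 0001100010000000 = 6272
→ << 3 (mod 2^16) → 1100010000000000 = 50176
0b0101000100110101 = 0101000100110101
→ ^ → 1001010100110101 = 38197

38197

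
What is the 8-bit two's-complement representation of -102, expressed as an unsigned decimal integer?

102 in 8 bits: 01100110
Invert: 10011001
Add 1:  10011010 = 154
(Check: 2^8 - 102 = 256 - 102 = 154.)

154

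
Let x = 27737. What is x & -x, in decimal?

x = 110110001011001 = 27737
-x (two's complement) = …001001110100111
AND   = 000000000000001 = 1
(x & -x isolates the lowest set bit of x.)

1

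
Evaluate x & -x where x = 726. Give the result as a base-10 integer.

x = 1011010110 = 726
-x (two's complement) = …0100101010
AND   = 0000000010 = 2
(x & -x isolates the lowest set bit of x.)

2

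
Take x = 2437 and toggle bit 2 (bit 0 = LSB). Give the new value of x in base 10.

x = 0100110000101
bit 2 is currently 1; toggle it via x ^ (1 << 2) = x ^ 4
→ 0100110000001 = 2433

2433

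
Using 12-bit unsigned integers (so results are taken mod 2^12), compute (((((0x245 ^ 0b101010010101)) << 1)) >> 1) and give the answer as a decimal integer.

208

0x245 = 001001000101
0b101010010101 = 101010010101
→ ^ → 100011010000 = 2256
→ << 1 (mod 2^12) → 000110100000 = 416
→ >> 1 → 000011010000 = 208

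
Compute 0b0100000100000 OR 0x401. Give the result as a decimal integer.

a = 100000100000
0x401 = 010000000001
 OR → 110000100001 = 3105

3105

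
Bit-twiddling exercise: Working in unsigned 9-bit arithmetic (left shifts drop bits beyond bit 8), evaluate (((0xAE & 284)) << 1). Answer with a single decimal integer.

0xAE = 010101110
284 = 100011100
→ & → 000001100 = 12
→ << 1 (mod 2^9) → 000011000 = 24

24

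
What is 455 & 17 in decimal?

1

455 = 111000111
17 = 000010001
AND → 000000001 = 1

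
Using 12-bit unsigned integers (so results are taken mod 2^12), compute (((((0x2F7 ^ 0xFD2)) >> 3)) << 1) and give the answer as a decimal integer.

840

0x2F7 = 001011110111
0xFD2 = 111111010010
→ ^ → 110100100101 = 3365
→ >> 3 → 000110100100 = 420
→ << 1 (mod 2^12) → 001101001000 = 840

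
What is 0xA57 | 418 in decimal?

0xA57 = 101001010111
418 = 000110100010
 OR → 101111110111 = 3063

3063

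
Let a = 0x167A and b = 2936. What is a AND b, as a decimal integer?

0x167A = 1011001111010
2936 = 0101101111000
AND → 0001001111000 = 632

632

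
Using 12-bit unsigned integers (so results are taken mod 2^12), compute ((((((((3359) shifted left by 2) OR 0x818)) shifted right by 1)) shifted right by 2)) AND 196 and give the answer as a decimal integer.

3359 = 110100011111
→ shifted left by 2 (mod 2^12) → 010001111100 = 1148
0x818 = 100000011000
→ OR → 110001111100 = 3196
→ shifted right by 1 → 011000111110 = 1598
→ shifted right by 2 → 000110001111 = 399
196 = 000011000100
→ AND → 000010000100 = 132

132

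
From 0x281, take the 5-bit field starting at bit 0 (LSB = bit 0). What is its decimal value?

1

v = 1010000001
Shift right by 0: 1010000001
Mask low 5 bits: 00001 = 1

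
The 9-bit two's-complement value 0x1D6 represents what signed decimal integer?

pattern = 111010110 (MSB is 1 ⇒ negative)
Invert: 000101001, add 1 → 000101010 = 42, so the value is -42.
(Equivalently: 470 - 2^9 = 470 - 512 = -42.)

-42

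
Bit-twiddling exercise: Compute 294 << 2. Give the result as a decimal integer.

294 = 00100100110
shift left by 2 → 10010011000 = 1176
(equivalently, 294 × 2^2 = 294 × 4)

1176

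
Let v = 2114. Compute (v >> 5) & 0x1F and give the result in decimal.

2

v = 0100001000010
Shift right by 5: 01000010
Mask low 5 bits: 00010 = 2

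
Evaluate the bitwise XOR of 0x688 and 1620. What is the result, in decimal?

0x688 = 11010001000
1620 = 11001010100
XOR → 00011011100 = 220

220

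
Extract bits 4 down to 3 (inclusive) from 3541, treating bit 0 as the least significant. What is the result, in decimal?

2

v = 0110111010101
Shift right by 3: 0110111010
Mask low 2 bits: 10 = 2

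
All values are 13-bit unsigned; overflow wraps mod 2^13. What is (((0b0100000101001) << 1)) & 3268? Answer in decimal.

0b0100000101001 = 0100000101001
→ << 1 (mod 2^13) → 1000001010010 = 4178
3268 = 0110011000100
→ & → 0000001000000 = 64

64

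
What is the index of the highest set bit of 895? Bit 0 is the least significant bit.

895 = 1101111111
The topmost 1 is at position 9 (since 2^9 = 512 ≤ 895 < 1024).

9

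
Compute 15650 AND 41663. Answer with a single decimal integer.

8226

15650 = 0011110100100010
41663 = 1010001010111111
AND → 0010000000100010 = 8226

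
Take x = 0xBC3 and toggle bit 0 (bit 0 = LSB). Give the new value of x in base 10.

x = 101111000011
bit 0 is currently 1; toggle it via x ^ (1 << 0) = x ^ 1
→ 101111000010 = 3010

3010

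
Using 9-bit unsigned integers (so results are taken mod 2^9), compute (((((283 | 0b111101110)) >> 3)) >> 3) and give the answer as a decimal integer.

7

283 = 100011011
0b111101110 = 111101110
→ | → 111111111 = 511
→ >> 3 → 000111111 = 63
→ >> 3 → 000000111 = 7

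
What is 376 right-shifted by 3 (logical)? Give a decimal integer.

47

376 = 101111000
shift right by 3 → 000101111 = 47
(equivalently, floor(376 / 8))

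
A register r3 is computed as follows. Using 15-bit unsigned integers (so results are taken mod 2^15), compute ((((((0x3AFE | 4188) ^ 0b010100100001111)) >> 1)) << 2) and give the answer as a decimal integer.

0x3AFE = 011101011111110
4188 = 001000001011100
→ | → 011101011111110 = 15102
0b010100100001111 = 010100100001111
→ ^ → 001001111110001 = 5105
→ >> 1 → 000100111111000 = 2552
→ << 2 (mod 2^15) → 010011111100000 = 10208

10208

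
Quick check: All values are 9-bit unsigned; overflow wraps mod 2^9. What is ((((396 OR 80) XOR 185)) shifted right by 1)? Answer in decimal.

178

396 = 110001100
80 = 001010000
→ OR → 111011100 = 476
185 = 010111001
→ XOR → 101100101 = 357
→ shifted right by 1 → 010110010 = 178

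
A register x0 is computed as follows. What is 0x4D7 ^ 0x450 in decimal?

0x4D7 = 10011010111
0x450 = 10001010000
XOR → 00010000111 = 135

135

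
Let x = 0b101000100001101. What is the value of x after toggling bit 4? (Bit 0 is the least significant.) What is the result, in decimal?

x = 101000100001101
bit 4 is currently 0; toggle it via x ^ (1 << 4) = x ^ 16
→ 101000100011101 = 20765

20765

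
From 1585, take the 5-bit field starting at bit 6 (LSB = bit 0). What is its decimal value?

24

v = 0011000110001
Shift right by 6: 0011000
Mask low 5 bits: 11000 = 24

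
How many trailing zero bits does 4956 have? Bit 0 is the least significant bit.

4956 = 1001101011100
Trailing zeros: 2, so the lowest set bit is bit 2 (value 4).

2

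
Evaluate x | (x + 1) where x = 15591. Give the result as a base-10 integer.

15599

x = 11110011100111 = 15591
x + 1 = 11110011101000
OR    = 11110011101111 = 15599
(x | (x + 1) sets the lowest cleared bit.)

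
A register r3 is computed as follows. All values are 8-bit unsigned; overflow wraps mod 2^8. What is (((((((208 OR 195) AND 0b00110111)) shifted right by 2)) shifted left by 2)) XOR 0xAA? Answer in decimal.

186

208 = 11010000
195 = 11000011
→ OR → 11010011 = 211
0b00110111 = 00110111
→ AND → 00010011 = 19
→ shifted right by 2 → 00000100 = 4
→ shifted left by 2 (mod 2^8) → 00010000 = 16
0xAA = 10101010
→ XOR → 10111010 = 186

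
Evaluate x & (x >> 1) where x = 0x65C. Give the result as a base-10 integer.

x = 11001011100 = 1628
x>>1 = 01100101110
AND  = 01000001100 = 524
(x & (x >> 1) has a 1 wherever x has two consecutive 1 bits.)

524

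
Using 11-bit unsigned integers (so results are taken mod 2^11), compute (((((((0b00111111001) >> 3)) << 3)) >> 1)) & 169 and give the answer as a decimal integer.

168

0b00111111001 = 00111111001
→ >> 3 → 00000111111 = 63
→ << 3 (mod 2^11) → 00111111000 = 504
→ >> 1 → 00011111100 = 252
169 = 00010101001
→ & → 00010101000 = 168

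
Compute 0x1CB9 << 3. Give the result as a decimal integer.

58824

0x1CB9 = 0001110010111001
shift left by 3 → 1110010111001000 = 58824
(equivalently, 7353 × 2^3 = 7353 × 8)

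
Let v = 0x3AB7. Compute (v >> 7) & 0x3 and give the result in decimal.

v = 11101010110111
Shift right by 7: 1110101
Mask low 2 bits: 01 = 1

1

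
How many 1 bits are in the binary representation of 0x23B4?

7

0x23B4 = 10001110110100
Count the 1s: 1 + 1 + 1 + 1 + 1 + 1 + 1 = 7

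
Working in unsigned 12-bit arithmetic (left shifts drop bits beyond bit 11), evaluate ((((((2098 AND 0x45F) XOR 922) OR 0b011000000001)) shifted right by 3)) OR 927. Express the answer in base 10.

1023

2098 = 100000110010
0x45F = 010001011111
→ AND → 000000010010 = 18
922 = 001110011010
→ XOR → 001110001000 = 904
0b011000000001 = 011000000001
→ OR → 011110001001 = 1929
→ shifted right by 3 → 000011110001 = 241
927 = 001110011111
→ OR → 001111111111 = 1023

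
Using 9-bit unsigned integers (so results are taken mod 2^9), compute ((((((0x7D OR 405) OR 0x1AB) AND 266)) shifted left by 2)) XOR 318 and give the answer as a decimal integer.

0x7D = 001111101
405 = 110010101
→ OR → 111111101 = 509
0x1AB = 110101011
→ OR → 111111111 = 511
266 = 100001010
→ AND → 100001010 = 266
→ shifted left by 2 (mod 2^9) → 000101000 = 40
318 = 100111110
→ XOR → 100010110 = 278

278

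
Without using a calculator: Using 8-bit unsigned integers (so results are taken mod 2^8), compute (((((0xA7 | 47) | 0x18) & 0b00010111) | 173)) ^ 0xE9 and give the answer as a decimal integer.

86

0xA7 = 10100111
47 = 00101111
→ | → 10101111 = 175
0x18 = 00011000
→ | → 10111111 = 191
0b00010111 = 00010111
→ & → 00010111 = 23
173 = 10101101
→ | → 10111111 = 191
0xE9 = 11101001
→ ^ → 01010110 = 86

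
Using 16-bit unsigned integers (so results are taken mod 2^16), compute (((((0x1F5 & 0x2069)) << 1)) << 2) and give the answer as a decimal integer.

0x1F5 = 0000000111110101
0x2069 = 0010000001101001
→ & → 0000000001100001 = 97
→ << 1 (mod 2^16) → 0000000011000010 = 194
→ << 2 (mod 2^16) → 0000001100001000 = 776

776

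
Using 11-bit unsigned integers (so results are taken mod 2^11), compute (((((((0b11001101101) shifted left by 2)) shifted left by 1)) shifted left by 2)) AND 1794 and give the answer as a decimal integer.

0b11001101101 = 11001101101
→ shifted left by 2 (mod 2^11) → 00110110100 = 436
→ shifted left by 1 (mod 2^11) → 01101101000 = 872
→ shifted left by 2 (mod 2^11) → 10110100000 = 1440
1794 = 11100000010
→ AND → 10100000000 = 1280

1280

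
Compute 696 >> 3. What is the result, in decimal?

696 = 1010111000
shift right by 3 → 0001010111 = 87
(equivalently, floor(696 / 8))

87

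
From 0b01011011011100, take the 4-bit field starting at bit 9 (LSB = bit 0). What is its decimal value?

11

v = 01011011011100
Shift right by 9: 01011
Mask low 4 bits: 1011 = 11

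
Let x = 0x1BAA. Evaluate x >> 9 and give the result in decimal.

13

0x1BAA = 1101110101010
shift right by 9 → 0000000001101 = 13
(equivalently, floor(7082 / 512))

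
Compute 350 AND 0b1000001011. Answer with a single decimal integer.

350 = 0101011110
b = 1000001011
AND → 0000001010 = 10

10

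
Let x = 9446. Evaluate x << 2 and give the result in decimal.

9446 = 0010010011100110
shift left by 2 → 1001001110011000 = 37784
(equivalently, 9446 × 2^2 = 9446 × 4)

37784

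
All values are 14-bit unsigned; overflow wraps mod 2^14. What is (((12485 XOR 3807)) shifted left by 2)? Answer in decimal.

14440

12485 = 11000011000101
3807 = 00111011011111
→ XOR → 11111000011010 = 15898
→ shifted left by 2 (mod 2^14) → 11100001101000 = 14440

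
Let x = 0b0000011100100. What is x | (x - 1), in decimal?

x = 11100100 = 228
x - 1 = 11100011
OR    = 11100111 = 231
(x | (x - 1) sets all bits below the lowest set bit.)

231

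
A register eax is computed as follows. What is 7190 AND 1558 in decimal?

1046

7190 = 1110000010110
1558 = 0011000010110
AND → 0010000010110 = 1046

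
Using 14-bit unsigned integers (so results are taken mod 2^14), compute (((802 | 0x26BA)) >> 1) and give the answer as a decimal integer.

802 = 00001100100010
0x26BA = 10011010111010
→ | → 10011110111010 = 10170
→ >> 1 → 01001111011101 = 5085

5085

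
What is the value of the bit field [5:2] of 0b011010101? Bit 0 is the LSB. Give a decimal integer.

v = 011010101
Shift right by 2: 0110101
Mask low 4 bits: 0101 = 5

5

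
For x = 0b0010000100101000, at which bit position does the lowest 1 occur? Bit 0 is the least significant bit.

3

0b0010000100101000 = 10000100101000
Trailing zeros: 3, so the lowest set bit is bit 3 (value 8).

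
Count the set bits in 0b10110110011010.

n = 10110110011010
Count the 1s: 1 + 1 + 1 + 1 + 1 + 1 + 1 + 1 = 8

8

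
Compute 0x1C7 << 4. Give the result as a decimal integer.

0x1C7 = 0000111000111
shift left by 4 → 1110001110000 = 7280
(equivalently, 455 × 2^4 = 455 × 16)

7280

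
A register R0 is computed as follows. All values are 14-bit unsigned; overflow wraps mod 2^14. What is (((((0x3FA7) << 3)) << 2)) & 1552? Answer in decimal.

1024

0x3FA7 = 11111110100111
→ << 3 (mod 2^14) → 11110100111000 = 15672
→ << 2 (mod 2^14) → 11010011100000 = 13536
1552 = 00011000010000
→ & → 00010000000000 = 1024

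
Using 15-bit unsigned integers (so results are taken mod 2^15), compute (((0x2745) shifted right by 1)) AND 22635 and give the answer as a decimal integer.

4130

0x2745 = 010011101000101
→ shifted right by 1 → 001001110100010 = 5026
22635 = 101100001101011
→ AND → 001000000100010 = 4130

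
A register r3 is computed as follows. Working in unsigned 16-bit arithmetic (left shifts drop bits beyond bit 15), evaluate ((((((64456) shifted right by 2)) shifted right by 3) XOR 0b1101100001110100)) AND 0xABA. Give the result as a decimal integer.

64456 = 1111101111001000
→ shifted right by 2 → 0011111011110010 = 16114
→ shifted right by 3 → 0000011111011110 = 2014
0b1101100001110100 = 1101100001110100
→ XOR → 1101111110101010 = 57258
0xABA = 0000101010111010
→ AND → 0000101010101010 = 2730

2730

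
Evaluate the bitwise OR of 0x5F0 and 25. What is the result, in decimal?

1529

0x5F0 = 10111110000
25 = 00000011001
 OR → 10111111001 = 1529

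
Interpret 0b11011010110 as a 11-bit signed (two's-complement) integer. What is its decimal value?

-298

pattern = 11011010110 (MSB is 1 ⇒ negative)
Invert: 00100101001, add 1 → 00100101010 = 298, so the value is -298.
(Equivalently: 1750 - 2^11 = 1750 - 2048 = -298.)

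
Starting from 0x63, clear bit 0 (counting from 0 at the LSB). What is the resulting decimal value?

98

x = 01100011
bit 0 is currently 1; clear it via x & ~(1 << 0) = x & ~1
→ 01100010 = 98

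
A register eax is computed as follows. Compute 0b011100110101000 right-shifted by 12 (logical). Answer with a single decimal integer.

x = 11100110101000
shift right by 12 → 00000000000011 = 3
(equivalently, floor(14760 / 4096))

3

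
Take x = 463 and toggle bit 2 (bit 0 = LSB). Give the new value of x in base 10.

x = 111001111
bit 2 is currently 1; toggle it via x ^ (1 << 2) = x ^ 4
→ 111001011 = 459

459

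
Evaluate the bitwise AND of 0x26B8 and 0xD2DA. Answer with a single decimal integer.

664

0x26B8 = 0010011010111000
0xD2DA = 1101001011011010
AND → 0000001010011000 = 664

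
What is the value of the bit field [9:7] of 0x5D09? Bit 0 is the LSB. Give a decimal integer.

2

v = 0101110100001001
Shift right by 7: 010111010
Mask low 3 bits: 010 = 2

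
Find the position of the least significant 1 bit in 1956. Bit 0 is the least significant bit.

1956 = 11110100100
Trailing zeros: 2, so the lowest set bit is bit 2 (value 4).

2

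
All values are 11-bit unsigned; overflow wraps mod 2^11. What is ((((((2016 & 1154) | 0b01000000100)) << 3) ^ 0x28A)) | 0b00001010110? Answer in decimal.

1790

2016 = 11111100000
1154 = 10010000010
→ & → 10010000000 = 1152
0b01000000100 = 01000000100
→ | → 11010000100 = 1668
→ << 3 (mod 2^11) → 10000100000 = 1056
0x28A = 01010001010
→ ^ → 11010101010 = 1706
0b00001010110 = 00001010110
→ | → 11011111110 = 1790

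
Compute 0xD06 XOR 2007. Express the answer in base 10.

0xD06 = 110100000110
2007 = 011111010111
XOR → 101011010001 = 2769

2769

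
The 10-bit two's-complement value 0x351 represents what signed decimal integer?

-175

pattern = 1101010001 (MSB is 1 ⇒ negative)
Invert: 0010101110, add 1 → 0010101111 = 175, so the value is -175.
(Equivalently: 849 - 2^10 = 849 - 1024 = -175.)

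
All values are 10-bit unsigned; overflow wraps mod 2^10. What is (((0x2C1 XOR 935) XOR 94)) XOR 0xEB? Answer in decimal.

0x2C1 = 1011000001
935 = 1110100111
→ XOR → 0101100110 = 358
94 = 0001011110
→ XOR → 0100111000 = 312
0xEB = 0011101011
→ XOR → 0111010011 = 467

467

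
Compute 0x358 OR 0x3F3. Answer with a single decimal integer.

0x358 = 1101011000
0x3F3 = 1111110011
 OR → 1111111011 = 1019

1019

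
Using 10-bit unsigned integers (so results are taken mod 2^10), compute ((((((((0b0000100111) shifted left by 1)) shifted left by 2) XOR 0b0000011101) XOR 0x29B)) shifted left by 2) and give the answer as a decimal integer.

0b0000100111 = 0000100111
→ shifted left by 1 (mod 2^10) → 0001001110 = 78
→ shifted left by 2 (mod 2^10) → 0100111000 = 312
0b0000011101 = 0000011101
→ XOR → 0100100101 = 293
0x29B = 1010011011
→ XOR → 1110111110 = 958
→ shifted left by 2 (mod 2^10) → 1011111000 = 760

760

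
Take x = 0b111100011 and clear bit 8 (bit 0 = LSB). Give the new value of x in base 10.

x = 111100011
bit 8 is currently 1; clear it via x & ~(1 << 8) = x & ~256
→ 011100011 = 227

227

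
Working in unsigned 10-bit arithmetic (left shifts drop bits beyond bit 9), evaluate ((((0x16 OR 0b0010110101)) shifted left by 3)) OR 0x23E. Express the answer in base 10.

958

0x16 = 0000010110
0b0010110101 = 0010110101
→ OR → 0010110111 = 183
→ shifted left by 3 (mod 2^10) → 0110111000 = 440
0x23E = 1000111110
→ OR → 1110111110 = 958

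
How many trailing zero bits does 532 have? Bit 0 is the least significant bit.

2

532 = 1000010100
Trailing zeros: 2, so the lowest set bit is bit 2 (value 4).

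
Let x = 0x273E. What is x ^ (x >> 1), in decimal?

13473

x = 10011100111110 = 10046
x>>1 = 01001110011111
XOR  = 11010010100001 = 13473
(x ^ (x >> 1) gives the standard binary-reflected Gray code of x.)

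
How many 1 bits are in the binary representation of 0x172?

5

0x172 = 101110010
Count the 1s: 1 + 1 + 1 + 1 + 1 = 5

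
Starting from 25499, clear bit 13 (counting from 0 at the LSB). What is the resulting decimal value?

x = 110001110011011
bit 13 is currently 1; clear it via x & ~(1 << 13) = x & ~8192
→ 100001110011011 = 17307

17307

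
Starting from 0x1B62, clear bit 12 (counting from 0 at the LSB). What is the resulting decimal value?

2914

x = 1101101100010
bit 12 is currently 1; clear it via x & ~(1 << 12) = x & ~4096
→ 0101101100010 = 2914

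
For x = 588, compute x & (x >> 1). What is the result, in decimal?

4

x = 1001001100 = 588
x>>1 = 0100100110
AND  = 0000000100 = 4
(x & (x >> 1) has a 1 wherever x has two consecutive 1 bits.)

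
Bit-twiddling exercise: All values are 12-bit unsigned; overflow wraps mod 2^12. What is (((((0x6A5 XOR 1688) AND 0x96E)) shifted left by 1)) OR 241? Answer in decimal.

249

0x6A5 = 011010100101
1688 = 011010011000
→ XOR → 000000111101 = 61
0x96E = 100101101110
→ AND → 000000101100 = 44
→ shifted left by 1 (mod 2^12) → 000001011000 = 88
241 = 000011110001
→ OR → 000011111001 = 249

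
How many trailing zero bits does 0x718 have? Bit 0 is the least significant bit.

0x718 = 11100011000
Trailing zeros: 3, so the lowest set bit is bit 3 (value 8).

3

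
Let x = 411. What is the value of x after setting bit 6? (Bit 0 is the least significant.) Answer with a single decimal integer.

475

x = 0110011011
bit 6 is currently 0; set it via x | (1 << 6) = x | 64
→ 0111011011 = 475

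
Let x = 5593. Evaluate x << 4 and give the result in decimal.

89488

5593 = 00001010111011001
shift left by 4 → 10101110110010000 = 89488
(equivalently, 5593 × 2^4 = 5593 × 16)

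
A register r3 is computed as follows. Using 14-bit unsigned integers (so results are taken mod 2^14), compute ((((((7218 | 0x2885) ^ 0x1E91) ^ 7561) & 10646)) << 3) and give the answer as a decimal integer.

3120

7218 = 01110000110010
0x2885 = 10100010000101
→ | → 11110010110111 = 15543
0x1E91 = 01111010010001
→ ^ → 10001000100110 = 8742
7561 = 01110110001001
→ ^ → 11111110101111 = 16303
10646 = 10100110010110
→ & → 10100110000110 = 10630
→ << 3 (mod 2^14) → 00110000110000 = 3120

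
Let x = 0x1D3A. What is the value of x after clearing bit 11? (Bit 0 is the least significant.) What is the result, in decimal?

5434

x = 1110100111010
bit 11 is currently 1; clear it via x & ~(1 << 11) = x & ~2048
→ 1010100111010 = 5434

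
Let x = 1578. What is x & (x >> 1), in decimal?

512

x = 11000101010 = 1578
x>>1 = 01100010101
AND  = 01000000000 = 512
(x & (x >> 1) has a 1 wherever x has two consecutive 1 bits.)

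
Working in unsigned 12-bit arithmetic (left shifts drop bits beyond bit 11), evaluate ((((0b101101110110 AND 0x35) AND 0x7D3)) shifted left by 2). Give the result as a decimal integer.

64

0b101101110110 = 101101110110
0x35 = 000000110101
→ AND → 000000110100 = 52
0x7D3 = 011111010011
→ AND → 000000010000 = 16
→ shifted left by 2 (mod 2^12) → 000001000000 = 64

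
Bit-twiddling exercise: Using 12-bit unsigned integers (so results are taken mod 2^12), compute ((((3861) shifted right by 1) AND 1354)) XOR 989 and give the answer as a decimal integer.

1751

3861 = 111100010101
→ shifted right by 1 → 011110001010 = 1930
1354 = 010101001010
→ AND → 010100001010 = 1290
989 = 001111011101
→ XOR → 011011010111 = 1751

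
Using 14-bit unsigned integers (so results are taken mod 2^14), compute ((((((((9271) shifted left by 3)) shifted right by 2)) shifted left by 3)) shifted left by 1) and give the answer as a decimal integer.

1760

9271 = 10010000110111
→ shifted left by 3 (mod 2^14) → 10000110111000 = 8632
→ shifted right by 2 → 00100001101110 = 2158
→ shifted left by 3 (mod 2^14) → 00001101110000 = 880
→ shifted left by 1 (mod 2^14) → 00011011100000 = 1760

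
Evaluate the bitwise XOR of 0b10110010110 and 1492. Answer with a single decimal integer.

a = 10110010110
1492 = 10111010100
XOR → 00001000010 = 66

66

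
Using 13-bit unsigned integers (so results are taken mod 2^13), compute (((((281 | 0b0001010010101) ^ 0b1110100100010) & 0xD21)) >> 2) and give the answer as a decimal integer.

776

281 = 0000100011001
0b0001010010101 = 0001010010101
→ | → 0001110011101 = 925
0b1110100100010 = 1110100100010
→ ^ → 1111010111111 = 7871
0xD21 = 0110100100001
→ & → 0110000100001 = 3105
→ >> 2 → 0001100001000 = 776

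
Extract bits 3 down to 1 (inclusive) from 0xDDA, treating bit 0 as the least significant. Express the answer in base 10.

5

v = 110111011010
Shift right by 1: 11011101101
Mask low 3 bits: 101 = 5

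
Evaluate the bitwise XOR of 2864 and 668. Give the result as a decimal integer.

2864 = 101100110000
668 = 001010011100
XOR → 100110101100 = 2476

2476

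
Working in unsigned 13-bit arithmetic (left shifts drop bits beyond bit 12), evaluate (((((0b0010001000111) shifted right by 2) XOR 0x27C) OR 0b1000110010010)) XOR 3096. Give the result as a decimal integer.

8167

0b0010001000111 = 0010001000111
→ shifted right by 2 → 0000100010001 = 273
0x27C = 0001001111100
→ XOR → 0001101101101 = 877
0b1000110010010 = 1000110010010
→ OR → 1001111111111 = 5119
3096 = 0110000011000
→ XOR → 1111111100111 = 8167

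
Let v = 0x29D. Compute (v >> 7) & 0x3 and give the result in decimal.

1

v = 1010011101
Shift right by 7: 101
Mask low 2 bits: 01 = 1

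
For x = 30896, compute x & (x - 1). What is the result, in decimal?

x = 111100010110000 = 30896
x - 1 = 111100010101111
AND   = 111100010100000 = 30880
(x & (x - 1) clears the lowest set bit of x.)

30880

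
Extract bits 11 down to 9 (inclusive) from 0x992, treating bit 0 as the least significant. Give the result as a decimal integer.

4

v = 100110010010
Shift right by 9: 100
Mask low 3 bits: 100 = 4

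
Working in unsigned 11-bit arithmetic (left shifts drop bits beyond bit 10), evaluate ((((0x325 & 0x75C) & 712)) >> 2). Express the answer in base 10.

0x325 = 01100100101
0x75C = 11101011100
→ & → 01100000100 = 772
712 = 01011001000
→ & → 01000000000 = 512
→ >> 2 → 00010000000 = 128

128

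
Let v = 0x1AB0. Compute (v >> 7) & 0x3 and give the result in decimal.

1

v = 1101010110000
Shift right by 7: 110101
Mask low 2 bits: 01 = 1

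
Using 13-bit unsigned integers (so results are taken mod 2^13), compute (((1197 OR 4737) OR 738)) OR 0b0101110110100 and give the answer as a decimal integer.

8191

1197 = 0010010101101
4737 = 1001010000001
→ OR → 1011010101101 = 5805
738 = 0001011100010
→ OR → 1011011101111 = 5871
0b0101110110100 = 0101110110100
→ OR → 1111111111111 = 8191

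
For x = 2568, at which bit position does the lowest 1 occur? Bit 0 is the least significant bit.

3

2568 = 101000001000
Trailing zeros: 3, so the lowest set bit is bit 3 (value 8).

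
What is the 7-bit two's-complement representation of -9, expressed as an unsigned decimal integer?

9 in 7 bits: 0001001
Invert: 1110110
Add 1:  1110111 = 119
(Check: 2^7 - 9 = 128 - 9 = 119.)

119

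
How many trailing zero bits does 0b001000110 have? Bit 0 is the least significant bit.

1

0b001000110 = 1000110
Trailing zeros: 1, so the lowest set bit is bit 1 (value 2).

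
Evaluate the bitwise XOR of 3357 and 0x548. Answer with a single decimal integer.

2133

3357 = 110100011101
0x548 = 010101001000
XOR → 100001010101 = 2133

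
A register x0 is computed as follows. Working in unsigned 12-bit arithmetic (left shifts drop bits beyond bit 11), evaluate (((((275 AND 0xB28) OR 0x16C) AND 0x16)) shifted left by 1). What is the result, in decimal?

275 = 000100010011
0xB28 = 101100101000
→ AND → 000100000000 = 256
0x16C = 000101101100
→ OR → 000101101100 = 364
0x16 = 000000010110
→ AND → 000000000100 = 4
→ shifted left by 1 (mod 2^12) → 000000001000 = 8

8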